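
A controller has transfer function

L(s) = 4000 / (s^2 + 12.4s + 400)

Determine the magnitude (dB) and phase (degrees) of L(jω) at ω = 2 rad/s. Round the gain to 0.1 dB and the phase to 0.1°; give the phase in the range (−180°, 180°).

At s = jω = j2:
quadratic: (j2)² + 12.4·j2 + 400 = 396 + j24.8 → |·| ≈ 396.78, ∠ ≈ 3.58°
|L| = 4000 / 396.78 ≈ 10.081
Gain = 20 log₁₀(10.081) ≈ 20.07 dB
∠L = 0.00° − 3.58° = -3.58°

20.1 dB, -3.6°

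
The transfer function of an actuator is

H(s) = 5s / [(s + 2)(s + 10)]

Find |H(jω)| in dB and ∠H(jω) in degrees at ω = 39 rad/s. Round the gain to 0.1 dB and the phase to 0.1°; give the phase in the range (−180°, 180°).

At s = jω = j39:
zero at origin: s = j39 → |·| = 39, ∠ = 90.00°
pole (s+2): 2 + j39 → |·| = √(2²+39²) = √1525 ≈ 39.051, ∠ = arctan(39/2) ≈ 87.06°
pole (s+10): 10 + j39 → |·| = √(10²+39²) = √1621 ≈ 40.262, ∠ = arctan(39/10) ≈ 75.62°
|H| = 5 · 39 / 1572.3 ≈ 0.12402
Gain = 20 log₁₀(0.12402) ≈ -18.13 dB
∠H = 90.00° − 162.68° = -72.68°

-18.1 dB, -72.7°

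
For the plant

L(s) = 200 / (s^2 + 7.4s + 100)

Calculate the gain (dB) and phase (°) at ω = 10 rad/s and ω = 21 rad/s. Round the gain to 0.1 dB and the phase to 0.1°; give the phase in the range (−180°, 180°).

At s = jω = j10:
quadratic: (j10)² + 7.4·j10 + 100 = 0 + j74 → |·| ≈ 74, ∠ ≈ 90.00°
|L| = 200 / 74 ≈ 2.7027
Gain = 20 log₁₀(2.7027) ≈ 8.64 dB
∠L = 0.00° − 90.00° = -90.00°

At s = jω = j21:
quadratic: (j21)² + 7.4·j21 + 100 = -341 + j155.4 → |·| ≈ 374.74, ∠ ≈ 155.50°
|L| = 200 / 374.74 ≈ 0.5337
Gain = 20 log₁₀(0.5337) ≈ -5.45 dB
∠L = 0.00° − 155.50° = -155.50°

ω = 10: 8.6 dB, -90.0°; ω = 21: -5.5 dB, -155.5°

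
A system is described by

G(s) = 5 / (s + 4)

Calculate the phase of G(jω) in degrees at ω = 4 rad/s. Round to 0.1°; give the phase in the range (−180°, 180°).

Substitute s = j4:
Numerator: 5 = 5 + j0
Denominator: (j4) + 4 = 4 + j4
|N| = √(5² + 0²) ≈ 5, ∠N ≈ 0.00°
|D| = √(4² + 4²) ≈ 5.6569, ∠D ≈ 45.00°
∠G = 0.00° − 45.00° = -45.00°

-45.0°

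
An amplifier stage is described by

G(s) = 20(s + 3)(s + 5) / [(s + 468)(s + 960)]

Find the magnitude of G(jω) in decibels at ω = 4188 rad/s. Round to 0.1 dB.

25.7 dB

At s = jω = j4188:
zero (s+3): 3 + j4188 → |·| = √(3²+4188²) = √17539353 ≈ 4188, ∠ = arctan(4188/3) ≈ 89.96°
zero (s+5): 5 + j4188 → |·| = √(5²+4188²) = √17539369 ≈ 4188, ∠ = arctan(4188/5) ≈ 89.93°
pole (s+468): 468 + j4188 → |·| = √(468²+4188²) = √17758368 ≈ 4214.1, ∠ = arctan(4188/468) ≈ 83.62°
pole (s+960): 960 + j4188 → |·| = √(960²+4188²) = √18460944 ≈ 4296.6, ∠ = arctan(4188/960) ≈ 77.09°
|G| = 20 · 1.7539e+07 / 1.8106e+07 ≈ 19.374
Gain = 20 log₁₀(19.374) ≈ 25.74 dB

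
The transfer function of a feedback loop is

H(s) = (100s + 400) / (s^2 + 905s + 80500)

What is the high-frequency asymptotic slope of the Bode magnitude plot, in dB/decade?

-20 dB/decade

Each pole contributes −20 dB/decade at high frequency; each zero contributes +20 dB/decade.
Net: 1 zero(s) − 2 pole(s) → -20 dB/decade.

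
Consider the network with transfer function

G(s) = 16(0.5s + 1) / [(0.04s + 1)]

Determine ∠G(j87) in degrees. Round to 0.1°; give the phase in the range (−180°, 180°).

14.7°

At ω = 87 rad/s:
zero (1 + j87·0.5) = 1 + j43.5 → |·| ≈ 43.511, ∠ ≈ 88.68°
pole (1 + j87·0.04) = 1 + j3.48 → |·| ≈ 3.6208, ∠ ≈ 73.97°
∠G = (88.68°) − (73.97°) = 14.71°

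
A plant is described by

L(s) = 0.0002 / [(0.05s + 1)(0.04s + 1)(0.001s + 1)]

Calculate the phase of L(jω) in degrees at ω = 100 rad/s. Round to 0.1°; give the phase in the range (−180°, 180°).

-160.4°

At ω = 100 rad/s:
pole (1 + j100·0.05) = 1 + j5 → |·| ≈ 5.099, ∠ ≈ 78.69°
pole (1 + j100·0.04) = 1 + j4 → |·| ≈ 4.1231, ∠ ≈ 75.96°
pole (1 + j100·0.001) = 1 + j0.1 → |·| ≈ 1.005, ∠ ≈ 5.71°
∠L = (0°) − (78.69° + 75.96° + 5.71°) = -160.36°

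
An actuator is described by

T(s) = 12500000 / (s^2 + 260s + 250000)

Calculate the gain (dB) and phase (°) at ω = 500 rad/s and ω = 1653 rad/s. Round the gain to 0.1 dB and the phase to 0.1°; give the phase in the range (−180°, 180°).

ω = 500: 39.7 dB, -90.0°; ω = 1653: 13.9 dB, -170.2°

At s = jω = j500:
quadratic: (j500)² + 260·j500 + 250000 = 0 + j130000 → |·| ≈ 1.3e+05, ∠ ≈ 90.00°
|T| = 12500000 / 1.3e+05 ≈ 96.154
Gain = 20 log₁₀(96.154) ≈ 39.66 dB
∠T = 0.00° − 90.00° = -90.00°

At s = jω = j1653:
quadratic: (j1653)² + 260·j1653 + 250000 = -2482409 + j429780 → |·| ≈ 2.5193e+06, ∠ ≈ 170.18°
|T| = 12500000 / 2.5193e+06 ≈ 4.9617
Gain = 20 log₁₀(4.9617) ≈ 13.91 dB
∠T = 0.00° − 170.18° = -170.18°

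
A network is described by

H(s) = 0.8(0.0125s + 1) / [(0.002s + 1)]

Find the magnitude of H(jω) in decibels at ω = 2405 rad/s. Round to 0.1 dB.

At ω = 2405 rad/s:
zero (1 + j2405·0.0125) = 1 + j30.0625 → |·| ≈ 30.079, ∠ ≈ 88.09°
pole (1 + j2405·0.002) = 1 + j4.81 → |·| ≈ 4.9129, ∠ ≈ 78.26°
|H| = 0.8 · 30.079 / (4.9129) ≈ 4.898
Gain = 20 log₁₀(4.898) ≈ 13.80 dB

13.8 dB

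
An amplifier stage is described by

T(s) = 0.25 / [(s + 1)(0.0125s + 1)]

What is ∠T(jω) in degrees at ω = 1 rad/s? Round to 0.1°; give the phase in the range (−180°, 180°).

-45.7°

At ω = 1 rad/s:
pole (1 + j1·1) = 1 + j1 → |·| ≈ 1.4142, ∠ ≈ 45.00°
pole (1 + j1·0.0125) = 1 + j0.0125 → |·| ≈ 1.0001, ∠ ≈ 0.72°
∠T = (0°) − (45.00° + 0.72°) = -45.72°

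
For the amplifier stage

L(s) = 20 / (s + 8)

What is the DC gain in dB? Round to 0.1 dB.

L(0) = 20 / (8) = 2.5
20 log₁₀(2.5) ≈ 7.96 dB

8.0 dB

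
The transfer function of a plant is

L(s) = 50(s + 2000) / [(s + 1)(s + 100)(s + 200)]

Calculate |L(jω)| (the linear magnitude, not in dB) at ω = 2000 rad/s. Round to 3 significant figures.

At s = jω = j2000:
zero (s+2000): 2000 + j2000 → |·| = √(2000²+2000²) = √8000000 ≈ 2828.4, ∠ = arctan(2000/2000) ≈ 45.00°
pole (s+1): 1 + j2000 → |·| = √(1²+2000²) = √4000001 ≈ 2000, ∠ = arctan(2000/1) ≈ 89.97°
pole (s+100): 100 + j2000 → |·| = √(100²+2000²) = √4010000 ≈ 2002.5, ∠ = arctan(2000/100) ≈ 87.14°
pole (s+200): 200 + j2000 → |·| = √(200²+2000²) = √4040000 ≈ 2010, ∠ = arctan(2000/200) ≈ 84.29°
|L| = 50 · 2828.4 / 8.05e+09 ≈ 1.7568e-05

1.76e-05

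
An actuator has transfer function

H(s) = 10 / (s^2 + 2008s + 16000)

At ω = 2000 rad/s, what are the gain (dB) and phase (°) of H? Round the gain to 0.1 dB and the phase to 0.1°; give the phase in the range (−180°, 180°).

Substitute s = j2000:
Numerator: 10 = 10 + j0
Denominator: (j2000)^2 + 2008(j2000) + 16000 = -3984000 + j4016000
|N| = √(10² + 0²) ≈ 10, ∠N ≈ 0.00°
|D| = √(3984000² + 4016000²) ≈ 5.6569e+06, ∠D ≈ 134.77°
|H| = 10 / 5.6569e+06 ≈ 1.7678e-06
Gain = 20 log₁₀(1.7678e-06) ≈ -115.05 dB
∠H = 0.00° − 134.77° = -134.77°

-115.1 dB, -134.8°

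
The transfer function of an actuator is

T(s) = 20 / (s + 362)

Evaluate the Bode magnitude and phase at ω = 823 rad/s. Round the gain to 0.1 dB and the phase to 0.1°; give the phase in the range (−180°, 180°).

Substitute s = j823:
Numerator: 20 = 20 + j0
Denominator: (j823) + 362 = 362 + j823
|N| = √(20² + 0²) ≈ 20, ∠N ≈ 0.00°
|D| = √(362² + 823²) ≈ 899.1, ∠D ≈ 66.26°
|T| = 20 / 899.1 ≈ 0.022244
Gain = 20 log₁₀(0.022244) ≈ -33.06 dB
∠T = 0.00° − 66.26° = -66.26°

-33.1 dB, -66.3°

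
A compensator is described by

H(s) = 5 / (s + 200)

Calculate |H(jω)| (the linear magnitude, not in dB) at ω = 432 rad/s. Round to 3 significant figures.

At s = jω = j432:
pole (s+200): 200 + j432 → |·| = √(200²+432²) = √226624 ≈ 476.05, ∠ = arctan(432/200) ≈ 65.16°
|H| = 5 / 476.05 ≈ 0.010503

0.0105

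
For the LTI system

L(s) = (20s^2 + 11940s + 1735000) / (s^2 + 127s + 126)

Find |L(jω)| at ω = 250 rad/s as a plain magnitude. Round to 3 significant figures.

Substitute s = j250:
Numerator: 20(j250)^2 + 11940(j250) + 1735000 = 485000 + j2985000
Denominator: (j250)^2 + 127(j250) + 126 = -62374 + j31750
|N| = √(485000² + 2985000²) ≈ 3.0241e+06, ∠N ≈ 80.77°
|D| = √(62374² + 31750²) ≈ 69990, ∠D ≈ 153.02°
|L| = 3.0241e+06 / 69990 ≈ 43.208

43.2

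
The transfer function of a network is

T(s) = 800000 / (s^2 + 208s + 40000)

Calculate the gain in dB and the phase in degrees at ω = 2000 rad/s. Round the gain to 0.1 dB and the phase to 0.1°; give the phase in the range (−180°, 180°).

At s = jω = j2000:
quadratic: (j2000)² + 208·j2000 + 40000 = -3960000 + j416000 → |·| ≈ 3.9818e+06, ∠ ≈ 174.00°
|T| = 800000 / 3.9818e+06 ≈ 0.20091
Gain = 20 log₁₀(0.20091) ≈ -13.94 dB
∠T = 0.00° − 174.00° = -174.00°

-13.9 dB, -174.0°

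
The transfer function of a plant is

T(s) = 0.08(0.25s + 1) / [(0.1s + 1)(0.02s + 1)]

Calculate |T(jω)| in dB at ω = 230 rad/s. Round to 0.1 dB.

-27.4 dB

At ω = 230 rad/s:
zero (1 + j230·0.25) = 1 + j57.5 → |·| ≈ 57.509, ∠ ≈ 89.00°
pole (1 + j230·0.1) = 1 + j23 → |·| ≈ 23.022, ∠ ≈ 87.51°
pole (1 + j230·0.02) = 1 + j4.6 → |·| ≈ 4.7074, ∠ ≈ 77.74°
|T| = 0.08 · 57.509 / (23.022 · 4.7074) ≈ 0.042452
Gain = 20 log₁₀(0.042452) ≈ -27.44 dB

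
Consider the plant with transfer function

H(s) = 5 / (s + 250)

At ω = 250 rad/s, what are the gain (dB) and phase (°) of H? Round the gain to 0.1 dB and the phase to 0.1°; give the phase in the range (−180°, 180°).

-37.0 dB, -45.0°

At s = jω = j250:
pole (s+250): 250 + j250 → |·| = √(250²+250²) = √125000 ≈ 353.55, ∠ = arctan(250/250) ≈ 45.00°
|H| = 5 / 353.55 ≈ 0.014142
Gain = 20 log₁₀(0.014142) ≈ -36.99 dB
∠H = 0.00° − 45.00° = -45.00°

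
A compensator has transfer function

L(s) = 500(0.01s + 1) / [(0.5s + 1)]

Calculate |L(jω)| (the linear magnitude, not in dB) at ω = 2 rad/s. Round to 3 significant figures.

At ω = 2 rad/s:
zero (1 + j2·0.01) = 1 + j0.02 → |·| ≈ 1.0002, ∠ ≈ 1.15°
pole (1 + j2·0.5) = 1 + j1 → |·| ≈ 1.4142, ∠ ≈ 45.00°
|L| = 500 · 1.0002 / (1.4142) ≈ 353.63

354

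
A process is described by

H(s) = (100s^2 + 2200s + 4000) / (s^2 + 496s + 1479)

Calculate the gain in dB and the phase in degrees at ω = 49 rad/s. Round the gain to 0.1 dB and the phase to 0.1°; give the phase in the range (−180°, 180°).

Substitute s = j49:
Numerator: 100(j49)^2 + 2200(j49) + 4000 = -236100 + j107800
Denominator: (j49)^2 + 496(j49) + 1479 = -922 + j24304
|N| = √(236100² + 107800²) ≈ 2.5955e+05, ∠N ≈ 155.46°
|D| = √(922² + 24304²) ≈ 24321, ∠D ≈ 92.17°
|H| = 2.5955e+05 / 24321 ≈ 10.672
Gain = 20 log₁₀(10.672) ≈ 20.56 dB
∠H = 155.46° − 92.17° = 63.29°

20.6 dB, 63.3°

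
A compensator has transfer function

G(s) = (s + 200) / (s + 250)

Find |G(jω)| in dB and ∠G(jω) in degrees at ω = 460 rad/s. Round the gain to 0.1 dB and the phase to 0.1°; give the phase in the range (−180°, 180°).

-0.4 dB, 5.0°

Substitute s = j460:
Numerator: (j460) + 200 = 200 + j460
Denominator: (j460) + 250 = 250 + j460
|N| = √(200² + 460²) ≈ 501.6, ∠N ≈ 66.50°
|D| = √(250² + 460²) ≈ 523.55, ∠D ≈ 61.48°
|G| = 501.6 / 523.55 ≈ 0.95807
Gain = 20 log₁₀(0.95807) ≈ -0.37 dB
∠G = 66.50° − 61.48° = 5.02°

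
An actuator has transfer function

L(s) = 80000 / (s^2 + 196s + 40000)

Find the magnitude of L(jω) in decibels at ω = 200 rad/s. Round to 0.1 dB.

At s = jω = j200:
quadratic: (j200)² + 196·j200 + 40000 = 0 + j39200 → |·| ≈ 39200, ∠ ≈ 90.00°
|L| = 80000 / 39200 ≈ 2.0408
Gain = 20 log₁₀(2.0408) ≈ 6.20 dB

6.2 dB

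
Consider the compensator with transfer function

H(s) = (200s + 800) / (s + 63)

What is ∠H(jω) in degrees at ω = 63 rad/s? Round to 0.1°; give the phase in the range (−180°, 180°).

Substitute s = j63:
Numerator: 200(j63) + 800 = 800 + j12600
Denominator: (j63) + 63 = 63 + j63
|N| = √(800² + 12600²) ≈ 12625, ∠N ≈ 86.37°
|D| = √(63² + 63²) ≈ 89.095, ∠D ≈ 45.00°
∠H = 86.37° − 45.00° = 41.37°

41.4°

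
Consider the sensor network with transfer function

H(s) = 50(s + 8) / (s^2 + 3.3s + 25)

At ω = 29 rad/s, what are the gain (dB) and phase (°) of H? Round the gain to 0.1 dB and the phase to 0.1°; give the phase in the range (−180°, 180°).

At s = jω = j29:
zero (s+8): 8 + j29 → |·| = √(8²+29²) = √905 ≈ 30.083, ∠ = arctan(29/8) ≈ 74.58°
quadratic: (j29)² + 3.3·j29 + 25 = -816 + j95.7 → |·| ≈ 821.59, ∠ ≈ 173.31°
|H| = 50 · 30.083 / 821.59 ≈ 1.8308
Gain = 20 log₁₀(1.8308) ≈ 5.25 dB
∠H = 74.58° − 173.31° = -98.73°

5.3 dB, -98.7°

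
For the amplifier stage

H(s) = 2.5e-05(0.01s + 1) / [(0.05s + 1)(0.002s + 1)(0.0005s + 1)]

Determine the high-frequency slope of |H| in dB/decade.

-40 dB/decade

Each pole contributes −20 dB/decade at high frequency; each zero contributes +20 dB/decade.
Net: 1 zero(s) − 3 pole(s) → -40 dB/decade.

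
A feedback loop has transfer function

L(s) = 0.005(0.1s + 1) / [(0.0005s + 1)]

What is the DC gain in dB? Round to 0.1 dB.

-46.0 dB

L(0) = 0.005 · 1 / 1 = 0.005
20 log₁₀(0.005) ≈ -46.02 dB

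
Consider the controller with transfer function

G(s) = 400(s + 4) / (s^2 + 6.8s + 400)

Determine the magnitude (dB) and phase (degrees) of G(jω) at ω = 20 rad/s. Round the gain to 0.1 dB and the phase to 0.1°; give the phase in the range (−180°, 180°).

35.6 dB, -11.3°

At s = jω = j20:
zero (s+4): 4 + j20 → |·| = √(4²+20²) = √416 ≈ 20.396, ∠ = arctan(20/4) ≈ 78.69°
quadratic: (j20)² + 6.8·j20 + 400 = 0 + j136 → |·| ≈ 136, ∠ ≈ 90.00°
|G| = 400 · 20.396 / 136 ≈ 59.988
Gain = 20 log₁₀(59.988) ≈ 35.56 dB
∠G = 78.69° − 90.00° = -11.31°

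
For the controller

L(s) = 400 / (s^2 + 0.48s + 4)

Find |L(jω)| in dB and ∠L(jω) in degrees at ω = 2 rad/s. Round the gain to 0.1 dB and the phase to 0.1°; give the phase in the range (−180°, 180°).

52.4 dB, -90.0°

At s = jω = j2:
quadratic: (j2)² + 0.48·j2 + 4 = 0 + j0.96 → |·| ≈ 0.96, ∠ ≈ 90.00°
|L| = 400 / 0.96 ≈ 416.67
Gain = 20 log₁₀(416.67) ≈ 52.40 dB
∠L = 0.00° − 90.00° = -90.00°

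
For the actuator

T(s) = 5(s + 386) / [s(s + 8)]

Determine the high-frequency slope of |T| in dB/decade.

-20 dB/decade

Each pole contributes −20 dB/decade at high frequency; each zero contributes +20 dB/decade.
Net: 1 zero(s) − 2 pole(s) → -20 dB/decade.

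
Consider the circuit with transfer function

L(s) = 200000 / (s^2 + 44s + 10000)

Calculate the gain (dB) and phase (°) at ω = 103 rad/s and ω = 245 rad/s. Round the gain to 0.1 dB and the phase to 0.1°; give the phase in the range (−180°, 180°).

At s = jω = j103:
quadratic: (j103)² + 44·j103 + 10000 = -609 + j4532 → |·| ≈ 4572.7, ∠ ≈ 97.65°
|L| = 200000 / 4572.7 ≈ 43.738
Gain = 20 log₁₀(43.738) ≈ 32.82 dB
∠L = 0.00° − 97.65° = -97.65°

At s = jω = j245:
quadratic: (j245)² + 44·j245 + 10000 = -50025 + j10780 → |·| ≈ 51173, ∠ ≈ 167.84°
|L| = 200000 / 51173 ≈ 3.9083
Gain = 20 log₁₀(3.9083) ≈ 11.84 dB
∠L = 0.00° − 167.84° = -167.84°

ω = 103: 32.8 dB, -97.7°; ω = 245: 11.8 dB, -167.8°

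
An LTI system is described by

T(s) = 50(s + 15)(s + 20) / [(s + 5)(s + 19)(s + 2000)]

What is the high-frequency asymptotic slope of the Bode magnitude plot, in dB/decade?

-20 dB/decade

Each pole contributes −20 dB/decade at high frequency; each zero contributes +20 dB/decade.
Net: 2 zero(s) − 3 pole(s) → -20 dB/decade.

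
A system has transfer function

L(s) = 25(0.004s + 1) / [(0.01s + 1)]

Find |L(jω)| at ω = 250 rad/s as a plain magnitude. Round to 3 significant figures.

13.1

At ω = 250 rad/s:
zero (1 + j250·0.004) = 1 + j1 → |·| ≈ 1.4142, ∠ ≈ 45.00°
pole (1 + j250·0.01) = 1 + j2.5 → |·| ≈ 2.6926, ∠ ≈ 68.20°
|L| = 25 · 1.4142 / (2.6926) ≈ 13.13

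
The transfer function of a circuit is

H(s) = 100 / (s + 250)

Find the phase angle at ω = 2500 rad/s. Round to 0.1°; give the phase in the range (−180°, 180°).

At s = jω = j2500:
pole (s+250): 250 + j2500 → |·| = √(250²+2500²) = √6312500 ≈ 2512.5, ∠ = arctan(2500/250) ≈ 84.29°
∠H = 0.00° − 84.29° = -84.29°

-84.3°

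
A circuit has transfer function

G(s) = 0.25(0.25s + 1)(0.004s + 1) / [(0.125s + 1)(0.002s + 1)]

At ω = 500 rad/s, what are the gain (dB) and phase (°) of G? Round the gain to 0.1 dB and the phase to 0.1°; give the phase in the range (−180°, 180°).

At ω = 500 rad/s:
zero (1 + j500·0.25) = 1 + j125 → |·| ≈ 125, ∠ ≈ 89.54°
zero (1 + j500·0.004) = 1 + j2 → |·| ≈ 2.2361, ∠ ≈ 63.43°
pole (1 + j500·0.125) = 1 + j62.5 → |·| ≈ 62.508, ∠ ≈ 89.08°
pole (1 + j500·0.002) = 1 + j1 → |·| ≈ 1.4142, ∠ ≈ 45.00°
|G| = 0.25 · 125 · 2.2361 / (62.508 · 1.4142) ≈ 0.79049
Gain = 20 log₁₀(0.79049) ≈ -2.04 dB
∠G = (89.54° + 63.43°) − (89.08° + 45.00°) = 18.89°

-2.0 dB, 18.9°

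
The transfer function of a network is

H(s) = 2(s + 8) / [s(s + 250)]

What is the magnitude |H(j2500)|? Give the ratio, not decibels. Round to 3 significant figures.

0.000796

At s = jω = j2500:
zero (s+8): 8 + j2500 → |·| = √(8²+2500²) = √6250064 ≈ 2500, ∠ = arctan(2500/8) ≈ 89.82°
pole (s+250): 250 + j2500 → |·| = √(250²+2500²) = √6312500 ≈ 2512.5, ∠ = arctan(2500/250) ≈ 84.29°
pole at origin: |s| = 2500, ∠ = 90.00° (in denominator)
|H| = 2 · 2500 / 6.2812e+06 ≈ 0.00079603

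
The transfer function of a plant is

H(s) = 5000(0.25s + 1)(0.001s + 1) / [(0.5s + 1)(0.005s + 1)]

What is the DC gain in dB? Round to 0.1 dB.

H(0) = 5000 · 1 / 1 = 5000
20 log₁₀(5000) ≈ 73.98 dB

74.0 dB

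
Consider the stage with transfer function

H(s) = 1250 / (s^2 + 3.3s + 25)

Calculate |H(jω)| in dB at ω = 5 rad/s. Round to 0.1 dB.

37.6 dB

At s = jω = j5:
quadratic: (j5)² + 3.3·j5 + 25 = 0 + j16.5 → |·| ≈ 16.5, ∠ ≈ 90.00°
|H| = 1250 / 16.5 ≈ 75.758
Gain = 20 log₁₀(75.758) ≈ 37.59 dB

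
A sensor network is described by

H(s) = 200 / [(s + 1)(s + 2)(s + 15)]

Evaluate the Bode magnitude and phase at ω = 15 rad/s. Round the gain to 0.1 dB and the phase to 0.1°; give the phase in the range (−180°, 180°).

-27.7 dB, 146.4°

At s = jω = j15:
pole (s+1): 1 + j15 → |·| = √(1²+15²) = √226 ≈ 15.033, ∠ = arctan(15/1) ≈ 86.19°
pole (s+2): 2 + j15 → |·| = √(2²+15²) = √229 ≈ 15.133, ∠ = arctan(15/2) ≈ 82.41°
pole (s+15): 15 + j15 → |·| = √(15²+15²) = √450 ≈ 21.213, ∠ = arctan(15/15) ≈ 45.00°
|H| = 200 / 4825.8 ≈ 0.041444
Gain = 20 log₁₀(0.041444) ≈ -27.65 dB
∠H = 0.00° − 213.60° = -213.60° ≡ 146.40° (principal value)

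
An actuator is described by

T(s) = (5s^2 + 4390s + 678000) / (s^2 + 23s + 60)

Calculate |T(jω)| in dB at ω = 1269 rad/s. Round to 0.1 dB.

15.2 dB

Substitute s = j1269:
Numerator: 5(j1269)^2 + 4390(j1269) + 678000 = -7373805 + j5570910
Denominator: (j1269)^2 + 23(j1269) + 60 = -1610301 + j29187
|N| = √(7373805² + 5570910²) ≈ 9.2416e+06, ∠N ≈ 142.93°
|D| = √(1610301² + 29187²) ≈ 1.6106e+06, ∠D ≈ 178.96°
|T| = 9.2416e+06 / 1.6106e+06 ≈ 5.738
Gain = 20 log₁₀(5.738) ≈ 15.18 dB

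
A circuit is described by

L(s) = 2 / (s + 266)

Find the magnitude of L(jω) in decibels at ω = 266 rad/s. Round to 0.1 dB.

-45.5 dB

At s = jω = j266:
pole (s+266): 266 + j266 → |·| = √(266²+266²) = √141512 ≈ 376.18, ∠ = arctan(266/266) ≈ 45.00°
|L| = 2 / 376.18 ≈ 0.0053166
Gain = 20 log₁₀(0.0053166) ≈ -45.49 dB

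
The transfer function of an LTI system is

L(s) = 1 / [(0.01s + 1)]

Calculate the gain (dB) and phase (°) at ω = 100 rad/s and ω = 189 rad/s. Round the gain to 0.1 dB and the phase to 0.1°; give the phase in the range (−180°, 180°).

At ω = 100 rad/s:
pole (1 + j100·0.01) = 1 + j1 → |·| ≈ 1.4142, ∠ ≈ 45.00°
|L| = 1 · 1 / (1.4142) ≈ 0.70711
Gain = 20 log₁₀(0.70711) ≈ -3.01 dB
∠L = (0°) − (45.00°) = -45.00°

At ω = 189 rad/s:
pole (1 + j189·0.01) = 1 + j1.89 → |·| ≈ 2.1382, ∠ ≈ 62.12°
|L| = 1 · 1 / (2.1382) ≈ 0.46768
Gain = 20 log₁₀(0.46768) ≈ -6.60 dB
∠L = (0°) − (62.12°) = -62.12°

ω = 100: -3.0 dB, -45.0°; ω = 189: -6.6 dB, -62.1°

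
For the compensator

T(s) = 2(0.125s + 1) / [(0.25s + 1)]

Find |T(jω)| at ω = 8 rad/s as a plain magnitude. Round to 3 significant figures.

1.26

At ω = 8 rad/s:
zero (1 + j8·0.125) = 1 + j1 → |·| ≈ 1.4142, ∠ ≈ 45.00°
pole (1 + j8·0.25) = 1 + j2 → |·| ≈ 2.2361, ∠ ≈ 63.43°
|T| = 2 · 1.4142 / (2.2361) ≈ 1.2649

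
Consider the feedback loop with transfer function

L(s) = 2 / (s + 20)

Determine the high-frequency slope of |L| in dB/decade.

-20 dB/decade

Each pole contributes −20 dB/decade at high frequency; each zero contributes +20 dB/decade.
Net: 0 zero(s) − 1 pole(s) → -20 dB/decade.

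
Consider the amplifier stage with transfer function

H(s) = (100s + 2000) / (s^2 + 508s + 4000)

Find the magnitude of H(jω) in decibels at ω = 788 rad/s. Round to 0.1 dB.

-19.4 dB

Substitute s = j788:
Numerator: 100(j788) + 2000 = 2000 + j78800
Denominator: (j788)^2 + 508(j788) + 4000 = -616944 + j400304
|N| = √(2000² + 78800²) ≈ 78825, ∠N ≈ 88.55°
|D| = √(616944² + 400304²) ≈ 7.3543e+05, ∠D ≈ 147.02°
|H| = 78825 / 7.3543e+05 ≈ 0.10718
Gain = 20 log₁₀(0.10718) ≈ -19.40 dB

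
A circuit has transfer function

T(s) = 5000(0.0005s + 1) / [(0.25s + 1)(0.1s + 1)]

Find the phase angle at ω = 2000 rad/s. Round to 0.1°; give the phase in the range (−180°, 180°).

-134.6°

At ω = 2000 rad/s:
zero (1 + j2000·0.0005) = 1 + j1 → |·| ≈ 1.4142, ∠ ≈ 45.00°
pole (1 + j2000·0.25) = 1 + j500 → |·| ≈ 500, ∠ ≈ 89.89°
pole (1 + j2000·0.1) = 1 + j200 → |·| ≈ 200, ∠ ≈ 89.71°
∠T = (45.00°) − (89.89° + 89.71°) = -134.60°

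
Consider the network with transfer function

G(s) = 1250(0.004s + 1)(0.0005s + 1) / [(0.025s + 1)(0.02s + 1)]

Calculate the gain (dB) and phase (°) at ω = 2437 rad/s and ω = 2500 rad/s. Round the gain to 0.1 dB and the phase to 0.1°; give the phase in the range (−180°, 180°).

At ω = 2437 rad/s:
zero (1 + j2437·0.004) = 1 + j9.748 → |·| ≈ 9.7992, ∠ ≈ 84.14°
zero (1 + j2437·0.0005) = 1 + j1.2185 → |·| ≈ 1.5763, ∠ ≈ 50.62°
pole (1 + j2437·0.025) = 1 + j60.925 → |·| ≈ 60.933, ∠ ≈ 89.06°
pole (1 + j2437·0.02) = 1 + j48.74 → |·| ≈ 48.75, ∠ ≈ 88.82°
|G| = 1250 · 9.7992 · 1.5763 / (60.933 · 48.75) ≈ 6.5
Gain = 20 log₁₀(6.5) ≈ 16.26 dB
∠G = (84.14° + 50.62°) − (89.06° + 88.82°) = -43.12°

At ω = 2500 rad/s:
zero (1 + j2500·0.004) = 1 + j10 → |·| ≈ 10.05, ∠ ≈ 84.29°
zero (1 + j2500·0.0005) = 1 + j1.25 → |·| ≈ 1.6008, ∠ ≈ 51.34°
pole (1 + j2500·0.025) = 1 + j62.5 → |·| ≈ 62.508, ∠ ≈ 89.08°
pole (1 + j2500·0.02) = 1 + j50 → |·| ≈ 50.01, ∠ ≈ 88.85°
|G| = 1250 · 10.05 · 1.6008 / (62.508 · 50.01) ≈ 6.4331
Gain = 20 log₁₀(6.4331) ≈ 16.17 dB
∠G = (84.29° + 51.34°) − (89.08° + 88.85°) = -42.30°

ω = 2437: 16.3 dB, -43.1°; ω = 2500: 16.2 dB, -42.3°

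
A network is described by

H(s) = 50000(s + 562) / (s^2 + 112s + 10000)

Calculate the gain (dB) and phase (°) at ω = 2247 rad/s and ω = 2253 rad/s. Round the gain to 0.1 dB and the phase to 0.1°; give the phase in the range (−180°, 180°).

ω = 2247: 27.2 dB, -101.2°; ω = 2253: 27.2 dB, -101.2°

At s = jω = j2247:
zero (s+562): 562 + j2247 → |·| = √(562²+2247²) = √5364853 ≈ 2316.2, ∠ = arctan(2247/562) ≈ 75.96°
quadratic: (j2247)² + 112·j2247 + 10000 = -5039009 + j251664 → |·| ≈ 5.0453e+06, ∠ ≈ 177.14°
|H| = 50000 · 2316.2 / 5.0453e+06 ≈ 22.954
Gain = 20 log₁₀(22.954) ≈ 27.22 dB
∠H = 75.96° − 177.14° = -101.18°

At s = jω = j2253:
zero (s+562): 562 + j2253 → |·| = √(562²+2253²) = √5391853 ≈ 2322, ∠ = arctan(2253/562) ≈ 75.99°
quadratic: (j2253)² + 112·j2253 + 10000 = -5066009 + j252336 → |·| ≈ 5.0723e+06, ∠ ≈ 177.15°
|H| = 50000 · 2322 / 5.0723e+06 ≈ 22.889
Gain = 20 log₁₀(22.889) ≈ 27.19 dB
∠H = 75.99° − 177.15° = -101.16°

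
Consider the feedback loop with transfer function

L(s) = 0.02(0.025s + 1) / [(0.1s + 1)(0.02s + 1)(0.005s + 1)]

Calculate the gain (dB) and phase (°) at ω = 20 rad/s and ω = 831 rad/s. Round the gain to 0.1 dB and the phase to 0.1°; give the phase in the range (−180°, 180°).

At ω = 20 rad/s:
zero (1 + j20·0.025) = 1 + j0.5 → |·| ≈ 1.118, ∠ ≈ 26.57°
pole (1 + j20·0.1) = 1 + j2 → |·| ≈ 2.2361, ∠ ≈ 63.43°
pole (1 + j20·0.02) = 1 + j0.4 → |·| ≈ 1.077, ∠ ≈ 21.80°
pole (1 + j20·0.005) = 1 + j0.1 → |·| ≈ 1.005, ∠ ≈ 5.71°
|L| = 0.02 · 1.118 / (2.2361 · 1.077 · 1.005) ≈ 0.0092384
Gain = 20 log₁₀(0.0092384) ≈ -40.69 dB
∠L = (26.57°) − (63.43° + 21.80° + 5.71°) = -64.37°

At ω = 831 rad/s:
zero (1 + j831·0.025) = 1 + j20.775 → |·| ≈ 20.799, ∠ ≈ 87.24°
pole (1 + j831·0.1) = 1 + j83.1 → |·| ≈ 83.106, ∠ ≈ 89.31°
pole (1 + j831·0.02) = 1 + j16.62 → |·| ≈ 16.65, ∠ ≈ 86.56°
pole (1 + j831·0.005) = 1 + j4.155 → |·| ≈ 4.2736, ∠ ≈ 76.47°
|L| = 0.02 · 20.799 / (83.106 · 16.65 · 4.2736) ≈ 7.0345e-05
Gain = 20 log₁₀(7.0345e-05) ≈ -83.06 dB
∠L = (87.24°) − (89.31° + 86.56° + 76.47°) = -165.10°

ω = 20: -40.7 dB, -64.4°; ω = 831: -83.1 dB, -165.1°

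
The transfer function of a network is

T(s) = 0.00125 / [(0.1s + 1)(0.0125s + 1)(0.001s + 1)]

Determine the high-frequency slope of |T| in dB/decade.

Each pole contributes −20 dB/decade at high frequency; each zero contributes +20 dB/decade.
Net: 0 zero(s) − 3 pole(s) → -60 dB/decade.

-60 dB/decade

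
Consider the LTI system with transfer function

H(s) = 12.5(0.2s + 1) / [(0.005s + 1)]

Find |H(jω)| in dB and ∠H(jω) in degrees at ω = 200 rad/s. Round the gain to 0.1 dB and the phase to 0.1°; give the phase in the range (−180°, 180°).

At ω = 200 rad/s:
zero (1 + j200·0.2) = 1 + j40 → |·| ≈ 40.012, ∠ ≈ 88.57°
pole (1 + j200·0.005) = 1 + j1 → |·| ≈ 1.4142, ∠ ≈ 45.00°
|H| = 12.5 · 40.012 / (1.4142) ≈ 353.66
Gain = 20 log₁₀(353.66) ≈ 50.97 dB
∠H = (88.57°) − (45.00°) = 43.57°

51.0 dB, 43.6°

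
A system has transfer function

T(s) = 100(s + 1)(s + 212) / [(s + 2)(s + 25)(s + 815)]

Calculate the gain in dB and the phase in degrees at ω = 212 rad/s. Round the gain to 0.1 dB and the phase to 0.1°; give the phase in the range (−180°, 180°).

-15.6 dB, -52.6°

At s = jω = j212:
zero (s+1): 1 + j212 → |·| = √(1²+212²) = √44945 ≈ 212, ∠ = arctan(212/1) ≈ 89.73°
zero (s+212): 212 + j212 → |·| = √(212²+212²) = √89888 ≈ 299.81, ∠ = arctan(212/212) ≈ 45.00°
pole (s+2): 2 + j212 → |·| = √(2²+212²) = √44948 ≈ 212.01, ∠ = arctan(212/2) ≈ 89.46°
pole (s+25): 25 + j212 → |·| = √(25²+212²) = √45569 ≈ 213.47, ∠ = arctan(212/25) ≈ 83.27°
pole (s+815): 815 + j212 → |·| = √(815²+212²) = √709169 ≈ 842.12, ∠ = arctan(212/815) ≈ 14.58°
|T| = 100 · 63560 / 3.8112e+07 ≈ 0.16677
Gain = 20 log₁₀(0.16677) ≈ -15.56 dB
∠T = 134.73° − 187.31° = -52.58°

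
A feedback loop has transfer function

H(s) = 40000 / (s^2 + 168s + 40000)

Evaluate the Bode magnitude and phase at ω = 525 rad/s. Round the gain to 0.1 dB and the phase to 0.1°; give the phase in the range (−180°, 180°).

At s = jω = j525:
quadratic: (j525)² + 168·j525 + 40000 = -235625 + j88200 → |·| ≈ 2.5159e+05, ∠ ≈ 159.48°
|H| = 40000 / 2.5159e+05 ≈ 0.15899
Gain = 20 log₁₀(0.15899) ≈ -15.97 dB
∠H = 0.00° − 159.48° = -159.48°

-16.0 dB, -159.5°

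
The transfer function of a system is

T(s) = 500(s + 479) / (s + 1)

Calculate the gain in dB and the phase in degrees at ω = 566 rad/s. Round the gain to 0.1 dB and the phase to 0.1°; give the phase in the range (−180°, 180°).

At s = jω = j566:
zero (s+479): 479 + j566 → |·| = √(479²+566²) = √549797 ≈ 741.48, ∠ = arctan(566/479) ≈ 49.76°
pole (s+1): 1 + j566 → |·| = √(1²+566²) = √320357 ≈ 566, ∠ = arctan(566/1) ≈ 89.90°
|T| = 500 · 741.48 / 566 ≈ 655.02
Gain = 20 log₁₀(655.02) ≈ 56.33 dB
∠T = 49.76° − 89.90° = -40.14°

56.3 dB, -40.1°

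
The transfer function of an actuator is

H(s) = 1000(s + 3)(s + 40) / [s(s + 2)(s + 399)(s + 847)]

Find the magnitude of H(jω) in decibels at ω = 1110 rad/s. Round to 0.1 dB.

-64.3 dB

At s = jω = j1110:
zero (s+3): 3 + j1110 → |·| = √(3²+1110²) = √1232109 ≈ 1110, ∠ = arctan(1110/3) ≈ 89.85°
zero (s+40): 40 + j1110 → |·| = √(40²+1110²) = √1233700 ≈ 1110.7, ∠ = arctan(1110/40) ≈ 87.94°
pole (s+2): 2 + j1110 → |·| = √(2²+1110²) = √1232104 ≈ 1110, ∠ = arctan(1110/2) ≈ 89.90°
pole (s+399): 399 + j1110 → |·| = √(399²+1110²) = √1391301 ≈ 1179.5, ∠ = arctan(1110/399) ≈ 70.23°
pole (s+847): 847 + j1110 → |·| = √(847²+1110²) = √1949509 ≈ 1396.2, ∠ = arctan(1110/847) ≈ 52.65°
pole at origin: |s| = 1110, ∠ = 90.00° (in denominator)
|H| = 1000 · 1.2329e+06 / 2.029e+12 ≈ 0.00060764
Gain = 20 log₁₀(0.00060764) ≈ -64.33 dB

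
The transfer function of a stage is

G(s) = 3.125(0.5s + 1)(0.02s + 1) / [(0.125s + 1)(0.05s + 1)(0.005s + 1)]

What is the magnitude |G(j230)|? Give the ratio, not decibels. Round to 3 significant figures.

At ω = 230 rad/s:
zero (1 + j230·0.5) = 1 + j115 → |·| ≈ 115, ∠ ≈ 89.50°
zero (1 + j230·0.02) = 1 + j4.6 → |·| ≈ 4.7074, ∠ ≈ 77.74°
pole (1 + j230·0.125) = 1 + j28.75 → |·| ≈ 28.767, ∠ ≈ 88.01°
pole (1 + j230·0.05) = 1 + j11.5 → |·| ≈ 11.543, ∠ ≈ 85.03°
pole (1 + j230·0.005) = 1 + j1.15 → |·| ≈ 1.524, ∠ ≈ 48.99°
|G| = 3.125 · 115 · 4.7074 / (28.767 · 11.543 · 1.524) ≈ 3.343

3.34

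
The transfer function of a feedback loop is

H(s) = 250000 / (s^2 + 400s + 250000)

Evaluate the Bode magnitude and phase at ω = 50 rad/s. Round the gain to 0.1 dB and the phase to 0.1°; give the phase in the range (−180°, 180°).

0.1 dB, -4.6°

At s = jω = j50:
quadratic: (j50)² + 400·j50 + 250000 = 247500 + j20000 → |·| ≈ 2.4831e+05, ∠ ≈ 4.62°
|H| = 250000 / 2.4831e+05 ≈ 1.0068
Gain = 20 log₁₀(1.0068) ≈ 0.06 dB
∠H = 0.00° − 4.62° = -4.62°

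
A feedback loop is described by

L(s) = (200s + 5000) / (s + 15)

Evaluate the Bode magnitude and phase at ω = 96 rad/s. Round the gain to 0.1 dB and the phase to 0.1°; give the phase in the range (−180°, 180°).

46.2 dB, -5.7°

Substitute s = j96:
Numerator: 200(j96) + 5000 = 5000 + j19200
Denominator: (j96) + 15 = 15 + j96
|N| = √(5000² + 19200²) ≈ 19840, ∠N ≈ 75.40°
|D| = √(15² + 96²) ≈ 97.165, ∠D ≈ 81.12°
|L| = 19840 / 97.165 ≈ 204.19
Gain = 20 log₁₀(204.19) ≈ 46.20 dB
∠L = 75.40° − 81.12° = -5.72°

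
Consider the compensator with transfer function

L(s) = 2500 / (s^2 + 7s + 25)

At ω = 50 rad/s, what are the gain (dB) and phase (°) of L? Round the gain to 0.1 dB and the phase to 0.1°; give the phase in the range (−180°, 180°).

At s = jω = j50:
quadratic: (j50)² + 7·j50 + 25 = -2475 + j350 → |·| ≈ 2499.6, ∠ ≈ 171.95°
|L| = 2500 / 2499.6 ≈ 1.0002
Gain = 20 log₁₀(1.0002) ≈ 0.00 dB
∠L = 0.00° − 171.95° = -171.95°

0.0 dB, -172.0°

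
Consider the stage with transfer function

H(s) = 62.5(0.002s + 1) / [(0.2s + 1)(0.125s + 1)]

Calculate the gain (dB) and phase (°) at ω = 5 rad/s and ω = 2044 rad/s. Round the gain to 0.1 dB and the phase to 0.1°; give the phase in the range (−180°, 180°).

At ω = 5 rad/s:
zero (1 + j5·0.002) = 1 + j0.01 → |·| ≈ 1, ∠ ≈ 0.57°
pole (1 + j5·0.2) = 1 + j1 → |·| ≈ 1.4142, ∠ ≈ 45.00°
pole (1 + j5·0.125) = 1 + j0.625 → |·| ≈ 1.1792, ∠ ≈ 32.01°
|H| = 62.5 · 1 / (1.4142 · 1.1792) ≈ 37.478
Gain = 20 log₁₀(37.478) ≈ 31.48 dB
∠H = (0.57°) − (45.00° + 32.01°) = -76.44°

At ω = 2044 rad/s:
zero (1 + j2044·0.002) = 1 + j4.088 → |·| ≈ 4.2085, ∠ ≈ 76.25°
pole (1 + j2044·0.2) = 1 + j408.8 → |·| ≈ 408.8, ∠ ≈ 89.86°
pole (1 + j2044·0.125) = 1 + j255.5 → |·| ≈ 255.5, ∠ ≈ 89.78°
|H| = 62.5 · 4.2085 / (408.8 · 255.5) ≈ 0.0025183
Gain = 20 log₁₀(0.0025183) ≈ -51.98 dB
∠H = (76.25°) − (89.86° + 89.78°) = -103.39°

ω = 5: 31.5 dB, -76.4°; ω = 2044: -52.0 dB, -103.4°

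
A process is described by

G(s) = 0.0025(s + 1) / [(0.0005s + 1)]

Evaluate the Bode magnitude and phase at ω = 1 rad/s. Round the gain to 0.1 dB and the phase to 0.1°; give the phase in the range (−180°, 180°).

-49.0 dB, 45.0°

At ω = 1 rad/s:
zero (1 + j1·1) = 1 + j1 → |·| ≈ 1.4142, ∠ ≈ 45.00°
pole (1 + j1·0.0005) = 1 + j0.0005 → |·| ≈ 1, ∠ ≈ 0.03°
|G| = 0.0025 · 1.4142 / (1) ≈ 0.0035355
Gain = 20 log₁₀(0.0035355) ≈ -49.03 dB
∠G = (45.00°) − (0.03°) = 44.97°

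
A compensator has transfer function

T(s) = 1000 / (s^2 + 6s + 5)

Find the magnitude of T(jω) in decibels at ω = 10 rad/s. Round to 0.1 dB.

Substitute s = j10:
Numerator: 1000 = 1000 + j0
Denominator: (j10)^2 + 6(j10) + 5 = -95 + j60
|N| = √(1000² + 0²) ≈ 1000, ∠N ≈ 0.00°
|D| = √(95² + 60²) ≈ 112.36, ∠D ≈ 147.72°
|T| = 1000 / 112.36 ≈ 8.9
Gain = 20 log₁₀(8.9) ≈ 18.99 dB

19.0 dB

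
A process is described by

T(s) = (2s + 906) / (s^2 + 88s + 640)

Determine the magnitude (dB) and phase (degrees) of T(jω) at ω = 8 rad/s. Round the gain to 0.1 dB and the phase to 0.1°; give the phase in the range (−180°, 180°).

-0.0 dB, -49.7°

Substitute s = j8:
Numerator: 2(j8) + 906 = 906 + j16
Denominator: (j8)^2 + 88(j8) + 640 = 576 + j704
|N| = √(906² + 16²) ≈ 906.14, ∠N ≈ 1.01°
|D| = √(576² + 704²) ≈ 909.61, ∠D ≈ 50.71°
|T| = 906.14 / 909.61 ≈ 0.99619
Gain = 20 log₁₀(0.99619) ≈ -0.03 dB
∠T = 1.01° − 50.71° = -49.70°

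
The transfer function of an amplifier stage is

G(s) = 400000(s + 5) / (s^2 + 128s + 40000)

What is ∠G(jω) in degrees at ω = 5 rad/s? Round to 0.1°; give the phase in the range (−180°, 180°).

44.1°

At s = jω = j5:
zero (s+5): 5 + j5 → |·| = √(5²+5²) = √50 ≈ 7.0711, ∠ = arctan(5/5) ≈ 45.00°
quadratic: (j5)² + 128·j5 + 40000 = 39975 + j640 → |·| ≈ 39980, ∠ ≈ 0.92°
∠G = 45.00° − 0.92° = 44.08°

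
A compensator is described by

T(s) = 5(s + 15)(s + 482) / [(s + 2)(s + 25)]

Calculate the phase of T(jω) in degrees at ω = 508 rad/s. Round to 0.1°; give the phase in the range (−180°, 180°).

At s = jω = j508:
zero (s+15): 15 + j508 → |·| = √(15²+508²) = √258289 ≈ 508.22, ∠ = arctan(508/15) ≈ 88.31°
zero (s+482): 482 + j508 → |·| = √(482²+508²) = √490388 ≈ 700.28, ∠ = arctan(508/482) ≈ 46.50°
pole (s+2): 2 + j508 → |·| = √(2²+508²) = √258068 ≈ 508, ∠ = arctan(508/2) ≈ 89.77°
pole (s+25): 25 + j508 → |·| = √(25²+508²) = √258689 ≈ 508.61, ∠ = arctan(508/25) ≈ 87.18°
∠T = 134.81° − 176.95° = -42.14°

-42.1°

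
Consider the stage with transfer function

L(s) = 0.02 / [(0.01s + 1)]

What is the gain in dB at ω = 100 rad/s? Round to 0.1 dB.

At ω = 100 rad/s:
pole (1 + j100·0.01) = 1 + j1 → |·| ≈ 1.4142, ∠ ≈ 45.00°
|L| = 0.02 · 1 / (1.4142) ≈ 0.014142
Gain = 20 log₁₀(0.014142) ≈ -36.99 dB

-37.0 dB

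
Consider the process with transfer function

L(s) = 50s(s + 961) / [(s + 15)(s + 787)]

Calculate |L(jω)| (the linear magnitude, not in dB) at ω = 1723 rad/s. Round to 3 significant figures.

52.1

At s = jω = j1723:
zero (s+961): 961 + j1723 → |·| = √(961²+1723²) = √3892250 ≈ 1972.9, ∠ = arctan(1723/961) ≈ 60.85°
zero at origin: s = j1723 → |·| = 1723, ∠ = 90.00°
pole (s+15): 15 + j1723 → |·| = √(15²+1723²) = √2968954 ≈ 1723.1, ∠ = arctan(1723/15) ≈ 89.50°
pole (s+787): 787 + j1723 → |·| = √(787²+1723²) = √3588098 ≈ 1894.2, ∠ = arctan(1723/787) ≈ 65.45°
|L| = 50 · 3.3993e+06 / 3.2639e+06 ≈ 52.074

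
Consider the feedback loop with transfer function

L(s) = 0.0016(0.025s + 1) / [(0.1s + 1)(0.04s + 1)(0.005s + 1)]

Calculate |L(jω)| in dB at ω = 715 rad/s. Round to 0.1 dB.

-108.5 dB

At ω = 715 rad/s:
zero (1 + j715·0.025) = 1 + j17.875 → |·| ≈ 17.903, ∠ ≈ 86.80°
pole (1 + j715·0.1) = 1 + j71.5 → |·| ≈ 71.507, ∠ ≈ 89.20°
pole (1 + j715·0.04) = 1 + j28.6 → |·| ≈ 28.617, ∠ ≈ 88.00°
pole (1 + j715·0.005) = 1 + j3.575 → |·| ≈ 3.7122, ∠ ≈ 74.37°
|L| = 0.0016 · 17.903 / (71.507 · 28.617 · 3.7122) ≈ 3.7709e-06
Gain = 20 log₁₀(3.7709e-06) ≈ -108.47 dB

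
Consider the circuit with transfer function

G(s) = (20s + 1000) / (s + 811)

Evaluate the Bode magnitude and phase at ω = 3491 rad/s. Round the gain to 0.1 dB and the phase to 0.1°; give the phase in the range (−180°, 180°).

Substitute s = j3491:
Numerator: 20(j3491) + 1000 = 1000 + j69820
Denominator: (j3491) + 811 = 811 + j3491
|N| = √(1000² + 69820²) ≈ 69827, ∠N ≈ 89.18°
|D| = √(811² + 3491²) ≈ 3584, ∠D ≈ 76.92°
|G| = 69827 / 3584 ≈ 19.483
Gain = 20 log₁₀(19.483) ≈ 25.79 dB
∠G = 89.18° − 76.92° = 12.26°

25.8 dB, 12.3°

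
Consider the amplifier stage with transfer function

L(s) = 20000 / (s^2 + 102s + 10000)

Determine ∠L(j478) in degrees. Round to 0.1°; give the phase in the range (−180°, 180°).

-167.4°

At s = jω = j478:
quadratic: (j478)² + 102·j478 + 10000 = -218484 + j48756 → |·| ≈ 2.2386e+05, ∠ ≈ 167.42°
∠L = 0.00° − 167.42° = -167.42°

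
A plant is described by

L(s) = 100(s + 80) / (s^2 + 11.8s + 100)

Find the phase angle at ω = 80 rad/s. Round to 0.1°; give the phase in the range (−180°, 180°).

-126.5°

At s = jω = j80:
zero (s+80): 80 + j80 → |·| = √(80²+80²) = √12800 ≈ 113.14, ∠ = arctan(80/80) ≈ 45.00°
quadratic: (j80)² + 11.8·j80 + 100 = -6300 + j944 → |·| ≈ 6370.3, ∠ ≈ 171.48°
∠L = 45.00° − 171.48° = -126.48°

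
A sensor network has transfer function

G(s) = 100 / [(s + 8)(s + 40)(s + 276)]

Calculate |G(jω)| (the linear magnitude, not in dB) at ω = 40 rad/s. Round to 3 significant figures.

At s = jω = j40:
pole (s+8): 8 + j40 → |·| = √(8²+40²) = √1664 ≈ 40.792, ∠ = arctan(40/8) ≈ 78.69°
pole (s+40): 40 + j40 → |·| = √(40²+40²) = √3200 ≈ 56.569, ∠ = arctan(40/40) ≈ 45.00°
pole (s+276): 276 + j40 → |·| = √(276²+40²) = √77776 ≈ 278.88, ∠ = arctan(40/276) ≈ 8.25°
|G| = 100 / 6.4353e+05 ≈ 0.00015539

0.000155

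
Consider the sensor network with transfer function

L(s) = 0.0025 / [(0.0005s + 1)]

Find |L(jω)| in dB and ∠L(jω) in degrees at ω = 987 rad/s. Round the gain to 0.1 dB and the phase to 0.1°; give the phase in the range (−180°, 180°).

-53.0 dB, -26.3°

At ω = 987 rad/s:
pole (1 + j987·0.0005) = 1 + j0.4935 → |·| ≈ 1.1151, ∠ ≈ 26.27°
|L| = 0.0025 · 1 / (1.1151) ≈ 0.002242
Gain = 20 log₁₀(0.002242) ≈ -52.99 dB
∠L = (0°) − (26.27°) = -26.27°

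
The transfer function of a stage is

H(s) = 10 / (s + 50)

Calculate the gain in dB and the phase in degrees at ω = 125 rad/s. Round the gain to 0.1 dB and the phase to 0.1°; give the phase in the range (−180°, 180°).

Substitute s = j125:
Numerator: 10 = 10 + j0
Denominator: (j125) + 50 = 50 + j125
|N| = √(10² + 0²) ≈ 10, ∠N ≈ 0.00°
|D| = √(50² + 125²) ≈ 134.63, ∠D ≈ 68.20°
|H| = 10 / 134.63 ≈ 0.074278
Gain = 20 log₁₀(0.074278) ≈ -22.58 dB
∠H = 0.00° − 68.20° = -68.20°

-22.6 dB, -68.2°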